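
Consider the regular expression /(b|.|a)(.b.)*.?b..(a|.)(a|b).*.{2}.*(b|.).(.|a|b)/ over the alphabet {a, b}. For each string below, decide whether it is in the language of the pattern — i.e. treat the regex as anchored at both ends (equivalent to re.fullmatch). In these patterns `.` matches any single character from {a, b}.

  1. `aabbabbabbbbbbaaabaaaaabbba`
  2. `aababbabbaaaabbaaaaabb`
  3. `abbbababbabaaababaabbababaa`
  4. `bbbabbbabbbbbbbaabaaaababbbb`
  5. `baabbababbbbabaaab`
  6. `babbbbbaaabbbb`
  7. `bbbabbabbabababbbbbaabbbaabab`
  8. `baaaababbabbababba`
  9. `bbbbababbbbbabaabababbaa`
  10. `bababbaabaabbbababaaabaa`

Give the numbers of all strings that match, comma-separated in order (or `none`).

1 → match
2 → match
3 → match
4 → match
5 → no match
6 → match
7 → match
8 → no match
9 → match
10 → match

1, 2, 3, 4, 6, 7, 9, 10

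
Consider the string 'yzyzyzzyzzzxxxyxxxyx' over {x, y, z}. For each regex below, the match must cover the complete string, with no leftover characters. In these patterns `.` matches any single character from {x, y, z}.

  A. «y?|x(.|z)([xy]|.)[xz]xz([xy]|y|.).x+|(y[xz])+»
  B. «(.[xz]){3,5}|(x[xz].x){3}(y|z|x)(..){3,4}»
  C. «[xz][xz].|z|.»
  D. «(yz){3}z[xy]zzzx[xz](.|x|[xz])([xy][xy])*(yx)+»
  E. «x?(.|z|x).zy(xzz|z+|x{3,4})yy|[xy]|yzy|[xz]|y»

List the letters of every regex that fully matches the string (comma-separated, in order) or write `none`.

D

A → no match
B → no match
C → no match
D → match
E → no match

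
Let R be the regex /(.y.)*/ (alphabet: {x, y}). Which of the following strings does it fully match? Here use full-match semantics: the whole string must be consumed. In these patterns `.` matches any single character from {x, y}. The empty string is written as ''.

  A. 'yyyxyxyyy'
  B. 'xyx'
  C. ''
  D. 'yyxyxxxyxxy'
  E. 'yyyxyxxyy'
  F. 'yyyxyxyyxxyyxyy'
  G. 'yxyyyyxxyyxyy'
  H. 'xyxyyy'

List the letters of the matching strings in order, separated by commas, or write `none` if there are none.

A, B, C, E, F, H

A. 'yyyxyxyyy' → match
B. 'xyx' → match
C. '' → match
D. 'yyxyxxxyxxy' → no match
E. 'yyyxyxxyy' → match
F → match
G → no match
H. 'xyxyyy' → match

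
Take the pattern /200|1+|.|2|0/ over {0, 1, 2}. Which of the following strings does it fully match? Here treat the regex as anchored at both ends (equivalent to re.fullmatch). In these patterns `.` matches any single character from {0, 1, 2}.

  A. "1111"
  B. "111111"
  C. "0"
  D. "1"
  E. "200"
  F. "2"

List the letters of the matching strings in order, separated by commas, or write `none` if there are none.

A, B, C, D, E, F

A → match
B → match
C → match
D → match
E → match
F → match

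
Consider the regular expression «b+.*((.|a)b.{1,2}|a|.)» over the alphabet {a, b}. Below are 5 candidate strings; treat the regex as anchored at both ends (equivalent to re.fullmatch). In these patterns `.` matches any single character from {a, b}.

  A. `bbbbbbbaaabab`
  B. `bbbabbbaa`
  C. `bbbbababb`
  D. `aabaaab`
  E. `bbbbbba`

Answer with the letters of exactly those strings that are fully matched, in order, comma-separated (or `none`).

A, B, C, E

A → match
B. `bbbabbbaa` → match
C. `bbbbababb` → match
D. `aabaaab` → no match — must start with `b`
E. `bbbbbba` → match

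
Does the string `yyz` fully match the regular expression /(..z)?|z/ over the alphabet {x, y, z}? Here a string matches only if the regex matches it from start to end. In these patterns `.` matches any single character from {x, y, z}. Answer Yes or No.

Yes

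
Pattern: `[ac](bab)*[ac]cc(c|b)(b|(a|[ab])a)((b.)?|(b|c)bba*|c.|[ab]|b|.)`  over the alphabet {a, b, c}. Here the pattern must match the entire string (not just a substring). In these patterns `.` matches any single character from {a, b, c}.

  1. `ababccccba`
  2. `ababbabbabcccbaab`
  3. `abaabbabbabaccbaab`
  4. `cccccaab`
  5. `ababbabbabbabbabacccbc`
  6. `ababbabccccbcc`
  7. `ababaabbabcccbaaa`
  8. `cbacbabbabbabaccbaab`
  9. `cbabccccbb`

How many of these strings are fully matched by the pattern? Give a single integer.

1. `ababccccba` → match
2 → match
3 → no match
4. `cccccaab` → match
5 → match
6 → match
7 → no match
8 → no match
9. `cbabccccbb` → match
Total matched: 6

6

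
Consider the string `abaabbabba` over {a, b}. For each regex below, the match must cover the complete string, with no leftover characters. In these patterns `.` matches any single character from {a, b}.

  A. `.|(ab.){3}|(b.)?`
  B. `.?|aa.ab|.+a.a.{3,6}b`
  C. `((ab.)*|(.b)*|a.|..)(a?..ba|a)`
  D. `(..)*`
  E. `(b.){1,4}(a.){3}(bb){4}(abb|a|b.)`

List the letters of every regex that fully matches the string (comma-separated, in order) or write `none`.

C, D

A → no match
B → no match
C → match
D → match
E → no match — must start with `b`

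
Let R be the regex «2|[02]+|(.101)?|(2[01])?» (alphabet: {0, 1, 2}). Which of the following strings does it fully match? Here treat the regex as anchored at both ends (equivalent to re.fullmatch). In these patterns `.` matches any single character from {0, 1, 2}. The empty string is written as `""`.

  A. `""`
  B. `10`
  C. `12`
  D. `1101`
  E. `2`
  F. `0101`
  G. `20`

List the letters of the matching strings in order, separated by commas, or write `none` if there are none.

A. `""` → match
B. `10` → no match
C. `12` → no match
D. `1101` → match
E. `2` → match
F. `0101` → match
G. `20` → match

A, D, E, F, G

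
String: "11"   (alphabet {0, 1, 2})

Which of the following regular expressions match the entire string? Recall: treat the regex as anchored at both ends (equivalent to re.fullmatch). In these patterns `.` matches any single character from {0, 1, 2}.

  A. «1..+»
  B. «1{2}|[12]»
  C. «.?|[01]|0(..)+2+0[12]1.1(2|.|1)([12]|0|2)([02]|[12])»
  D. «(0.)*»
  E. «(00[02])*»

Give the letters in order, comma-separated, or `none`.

A → no match
B → match
C → no match
D → no match
E → no match

B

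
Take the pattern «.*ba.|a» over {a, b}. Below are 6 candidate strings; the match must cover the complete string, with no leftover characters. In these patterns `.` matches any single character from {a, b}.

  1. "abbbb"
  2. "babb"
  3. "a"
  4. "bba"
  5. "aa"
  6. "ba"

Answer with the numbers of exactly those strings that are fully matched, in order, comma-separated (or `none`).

1 → no match
2 → no match
3 → match
4 → no match
5 → no match
6 → no match

3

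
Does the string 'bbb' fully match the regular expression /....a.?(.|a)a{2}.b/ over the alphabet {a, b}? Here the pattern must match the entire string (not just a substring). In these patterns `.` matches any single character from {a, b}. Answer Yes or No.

No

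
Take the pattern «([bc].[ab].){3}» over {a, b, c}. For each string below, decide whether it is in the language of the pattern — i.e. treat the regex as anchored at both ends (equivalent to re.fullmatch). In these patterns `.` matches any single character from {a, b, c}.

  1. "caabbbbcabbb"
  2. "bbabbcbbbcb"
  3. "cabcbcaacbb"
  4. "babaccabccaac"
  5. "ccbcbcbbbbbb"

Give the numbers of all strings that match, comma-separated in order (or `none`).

1 → no match
2 → no match
3 → no match
4 → no match
5 → match

5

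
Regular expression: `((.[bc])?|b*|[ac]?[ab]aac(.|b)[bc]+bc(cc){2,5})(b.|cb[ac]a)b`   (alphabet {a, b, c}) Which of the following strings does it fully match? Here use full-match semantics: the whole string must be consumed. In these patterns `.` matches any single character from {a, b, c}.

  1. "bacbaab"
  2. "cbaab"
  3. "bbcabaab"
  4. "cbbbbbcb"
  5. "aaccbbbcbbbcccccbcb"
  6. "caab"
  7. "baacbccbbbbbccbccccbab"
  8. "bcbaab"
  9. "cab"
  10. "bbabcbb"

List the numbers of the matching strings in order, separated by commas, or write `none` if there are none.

2, 8

1 → no match
2 → match
3 → no match
4 → no match
5 → no match
6 → no match
7 → no match
8 → match
9 → no match
10 → no match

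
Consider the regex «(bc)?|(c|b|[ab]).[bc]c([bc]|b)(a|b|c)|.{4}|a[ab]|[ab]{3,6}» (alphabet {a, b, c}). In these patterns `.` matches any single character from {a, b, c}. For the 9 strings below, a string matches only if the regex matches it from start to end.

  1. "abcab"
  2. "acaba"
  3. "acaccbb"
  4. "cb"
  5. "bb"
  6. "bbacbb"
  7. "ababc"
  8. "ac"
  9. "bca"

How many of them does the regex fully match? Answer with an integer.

1 → no match
2 → no match
3 → no match
4 → no match
5 → no match
6 → no match
7 → no match
8 → no match
9 → no match
Total matched: 0

0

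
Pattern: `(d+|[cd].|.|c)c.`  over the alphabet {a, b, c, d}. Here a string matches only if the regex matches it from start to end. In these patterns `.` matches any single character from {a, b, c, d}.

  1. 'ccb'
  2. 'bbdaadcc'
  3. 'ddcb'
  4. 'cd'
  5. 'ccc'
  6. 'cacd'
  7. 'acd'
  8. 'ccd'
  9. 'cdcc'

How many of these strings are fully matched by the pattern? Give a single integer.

7

1 → match
2 → no match
3 → match
4 → no match
5 → match
6 → match
7 → match
8 → match
9 → match
Total matched: 7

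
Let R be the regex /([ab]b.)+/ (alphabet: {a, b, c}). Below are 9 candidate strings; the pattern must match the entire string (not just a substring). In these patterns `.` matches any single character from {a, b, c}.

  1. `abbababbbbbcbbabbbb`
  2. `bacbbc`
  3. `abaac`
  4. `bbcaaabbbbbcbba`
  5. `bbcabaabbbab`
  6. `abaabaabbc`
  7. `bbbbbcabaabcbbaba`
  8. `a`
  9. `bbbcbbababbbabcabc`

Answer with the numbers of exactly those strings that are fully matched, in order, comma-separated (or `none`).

none

1 → no match
2 → no match
3 → no match
4 → no match
5 → no match
6 → no match
7 → no match
8 → no match
9 → no match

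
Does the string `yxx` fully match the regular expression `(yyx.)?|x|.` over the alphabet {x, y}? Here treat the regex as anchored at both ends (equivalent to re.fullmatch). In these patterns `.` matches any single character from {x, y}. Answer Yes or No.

No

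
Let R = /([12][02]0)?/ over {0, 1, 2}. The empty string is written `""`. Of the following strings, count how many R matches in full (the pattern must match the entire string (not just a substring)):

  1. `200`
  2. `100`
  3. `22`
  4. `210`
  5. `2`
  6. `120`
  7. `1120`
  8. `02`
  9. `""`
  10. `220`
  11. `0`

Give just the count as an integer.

1 → match
2 → match
3 → no match
4 → no match
5 → no match
6 → match
7 → no match
8 → no match
9 → match
10 → match
11 → no match
Total matched: 5

5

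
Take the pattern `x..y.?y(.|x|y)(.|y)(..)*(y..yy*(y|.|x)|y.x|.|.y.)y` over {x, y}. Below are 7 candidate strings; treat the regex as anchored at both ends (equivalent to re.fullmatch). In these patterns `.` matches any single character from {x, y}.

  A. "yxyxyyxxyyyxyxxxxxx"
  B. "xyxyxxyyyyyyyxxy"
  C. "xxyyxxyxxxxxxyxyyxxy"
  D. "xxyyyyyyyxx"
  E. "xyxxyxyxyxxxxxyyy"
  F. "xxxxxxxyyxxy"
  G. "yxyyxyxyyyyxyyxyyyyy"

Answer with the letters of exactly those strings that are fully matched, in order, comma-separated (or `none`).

A → no match — must start with "x"
B → no match
C → no match
D → no match — must end with "y"
E → no match
F → no match
G → no match — must start with "x"

none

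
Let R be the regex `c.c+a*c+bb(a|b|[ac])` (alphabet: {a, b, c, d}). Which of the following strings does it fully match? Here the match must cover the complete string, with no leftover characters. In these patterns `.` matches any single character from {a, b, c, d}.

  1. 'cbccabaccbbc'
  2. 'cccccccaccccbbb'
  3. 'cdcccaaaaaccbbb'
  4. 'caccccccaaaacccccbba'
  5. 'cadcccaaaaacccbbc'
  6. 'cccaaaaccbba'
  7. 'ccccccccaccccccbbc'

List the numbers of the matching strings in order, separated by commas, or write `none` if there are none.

2, 3, 4, 6, 7

1. 'cbccabaccbbc' → no match
2 → match
3 → match
4 → match
5 → no match
6. 'cccaaaaccbba' → match
7 → match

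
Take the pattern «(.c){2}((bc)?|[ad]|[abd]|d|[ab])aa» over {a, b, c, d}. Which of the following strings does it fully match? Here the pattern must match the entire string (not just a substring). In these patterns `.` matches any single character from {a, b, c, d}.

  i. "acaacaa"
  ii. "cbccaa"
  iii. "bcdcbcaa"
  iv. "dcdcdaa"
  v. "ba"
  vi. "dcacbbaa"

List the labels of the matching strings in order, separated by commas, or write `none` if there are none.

i → no match
ii → no match
iii → match
iv → match
v → no match — must end with "aa"
vi → no match

iii, iv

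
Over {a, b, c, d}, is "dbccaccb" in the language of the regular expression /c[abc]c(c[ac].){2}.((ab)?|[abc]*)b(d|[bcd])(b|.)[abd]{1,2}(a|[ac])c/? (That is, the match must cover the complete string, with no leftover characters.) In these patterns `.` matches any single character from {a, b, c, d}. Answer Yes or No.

Every match must start with "c", but "dbccaccb" does not.

No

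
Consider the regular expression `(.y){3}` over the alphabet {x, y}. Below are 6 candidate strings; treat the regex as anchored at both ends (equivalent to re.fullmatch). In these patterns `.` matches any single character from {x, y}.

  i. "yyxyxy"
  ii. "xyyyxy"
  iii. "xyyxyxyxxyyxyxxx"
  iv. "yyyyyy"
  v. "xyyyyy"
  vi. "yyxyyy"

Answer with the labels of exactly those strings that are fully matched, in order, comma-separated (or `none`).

i → match
ii → match
iii → no match — must end with "y"
iv → match
v → match
vi → match

i, ii, iv, v, vi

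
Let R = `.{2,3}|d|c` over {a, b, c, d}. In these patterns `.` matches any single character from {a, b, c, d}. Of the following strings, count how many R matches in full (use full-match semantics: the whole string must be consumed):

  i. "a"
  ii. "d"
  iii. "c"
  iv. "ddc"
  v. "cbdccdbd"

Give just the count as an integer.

3

i → no match
ii → match
iii → match
iv → match
v → no match
Total matched: 3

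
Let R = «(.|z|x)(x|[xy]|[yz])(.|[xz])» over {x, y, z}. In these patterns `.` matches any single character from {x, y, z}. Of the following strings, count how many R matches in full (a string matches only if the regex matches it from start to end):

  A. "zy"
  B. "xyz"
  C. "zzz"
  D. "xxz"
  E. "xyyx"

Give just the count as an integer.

A → no match
B → match
C → match
D → match
E → no match
Total matched: 3

3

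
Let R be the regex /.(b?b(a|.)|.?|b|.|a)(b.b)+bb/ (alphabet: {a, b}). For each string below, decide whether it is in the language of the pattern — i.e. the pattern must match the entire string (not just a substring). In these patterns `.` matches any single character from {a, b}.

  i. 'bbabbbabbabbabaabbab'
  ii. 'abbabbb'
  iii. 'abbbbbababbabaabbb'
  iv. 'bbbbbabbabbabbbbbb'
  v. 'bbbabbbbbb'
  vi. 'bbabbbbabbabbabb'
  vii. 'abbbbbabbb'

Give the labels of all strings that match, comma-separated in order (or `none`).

ii, iv, v, vii

i → no match — must end with 'bbb'
ii → match
iii → no match
iv → match
v → match
vi → no match — must end with 'bbb'
vii → match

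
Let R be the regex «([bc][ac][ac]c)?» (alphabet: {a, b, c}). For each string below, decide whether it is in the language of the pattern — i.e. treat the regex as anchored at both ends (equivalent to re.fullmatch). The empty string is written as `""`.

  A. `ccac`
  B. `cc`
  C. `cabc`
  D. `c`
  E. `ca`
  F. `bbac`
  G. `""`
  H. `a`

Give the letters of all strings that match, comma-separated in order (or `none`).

A, G

A → match
B → no match
C → no match
D → no match
E → no match
F → no match
G → match
H → no match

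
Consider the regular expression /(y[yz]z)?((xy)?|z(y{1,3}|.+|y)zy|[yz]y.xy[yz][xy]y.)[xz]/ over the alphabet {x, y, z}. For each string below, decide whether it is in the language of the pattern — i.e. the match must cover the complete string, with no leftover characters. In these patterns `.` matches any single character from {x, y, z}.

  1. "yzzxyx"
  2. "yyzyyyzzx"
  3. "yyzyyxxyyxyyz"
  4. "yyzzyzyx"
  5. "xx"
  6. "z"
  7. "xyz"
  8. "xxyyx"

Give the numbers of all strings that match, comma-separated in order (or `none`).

1. "yzzxyx" → match
2. "yyzyyyzzx" → no match
3 → match
4. "yyzzyzyx" → match
5. "xx" → no match
6. "z" → match
7. "xyz" → match
8. "xxyyx" → no match

1, 3, 4, 6, 7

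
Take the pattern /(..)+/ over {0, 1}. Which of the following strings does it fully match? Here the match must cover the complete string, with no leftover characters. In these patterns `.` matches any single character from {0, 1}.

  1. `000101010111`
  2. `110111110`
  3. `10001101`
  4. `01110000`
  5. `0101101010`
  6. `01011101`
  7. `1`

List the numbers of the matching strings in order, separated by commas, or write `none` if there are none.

1 → match
2 → no match
3 → match
4 → match
5 → match
6 → match
7 → no match

1, 3, 4, 5, 6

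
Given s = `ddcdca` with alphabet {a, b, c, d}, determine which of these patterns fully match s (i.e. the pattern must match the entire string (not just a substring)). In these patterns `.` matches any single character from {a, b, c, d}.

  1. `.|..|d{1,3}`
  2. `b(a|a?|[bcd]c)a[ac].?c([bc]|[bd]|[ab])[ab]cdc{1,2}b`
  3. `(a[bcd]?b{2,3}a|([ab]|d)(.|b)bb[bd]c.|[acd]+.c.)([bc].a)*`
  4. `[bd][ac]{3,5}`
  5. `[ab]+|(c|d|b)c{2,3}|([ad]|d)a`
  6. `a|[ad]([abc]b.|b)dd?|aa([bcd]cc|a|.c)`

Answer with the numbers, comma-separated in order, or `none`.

1 → no match
2 → no match — must start with `b`
3 → match
4 → no match
5 → no match
6 → no match

3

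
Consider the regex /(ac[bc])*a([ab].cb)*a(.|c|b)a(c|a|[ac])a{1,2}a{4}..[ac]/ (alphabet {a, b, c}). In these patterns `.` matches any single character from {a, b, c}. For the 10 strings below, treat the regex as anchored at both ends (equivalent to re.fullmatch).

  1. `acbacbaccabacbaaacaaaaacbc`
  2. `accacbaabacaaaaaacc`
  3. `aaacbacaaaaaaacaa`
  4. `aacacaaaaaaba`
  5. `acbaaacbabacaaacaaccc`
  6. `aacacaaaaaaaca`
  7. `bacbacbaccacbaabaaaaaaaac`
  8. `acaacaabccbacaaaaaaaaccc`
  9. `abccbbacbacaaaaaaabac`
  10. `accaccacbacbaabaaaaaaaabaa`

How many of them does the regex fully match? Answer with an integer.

1 → match
2 → match
3 → match
4 → match
5 → no match
6 → match
7 → no match
8 → no match
9 → match
10 → match
Total matched: 7

7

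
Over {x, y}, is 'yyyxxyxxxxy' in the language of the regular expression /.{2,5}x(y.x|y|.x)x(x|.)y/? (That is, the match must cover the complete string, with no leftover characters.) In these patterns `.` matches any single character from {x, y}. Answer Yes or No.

Yes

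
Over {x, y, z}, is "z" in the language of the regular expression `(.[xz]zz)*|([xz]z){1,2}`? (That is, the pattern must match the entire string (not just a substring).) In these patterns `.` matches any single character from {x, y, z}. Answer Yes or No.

No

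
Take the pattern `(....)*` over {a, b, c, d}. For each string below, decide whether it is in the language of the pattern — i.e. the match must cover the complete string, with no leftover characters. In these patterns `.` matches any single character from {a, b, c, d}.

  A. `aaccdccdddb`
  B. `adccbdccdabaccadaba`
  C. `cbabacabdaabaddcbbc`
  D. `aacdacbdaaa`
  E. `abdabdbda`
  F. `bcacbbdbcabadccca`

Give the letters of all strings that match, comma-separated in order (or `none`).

none

A → no match
B → no match
C → no match
D → no match
E → no match
F → no match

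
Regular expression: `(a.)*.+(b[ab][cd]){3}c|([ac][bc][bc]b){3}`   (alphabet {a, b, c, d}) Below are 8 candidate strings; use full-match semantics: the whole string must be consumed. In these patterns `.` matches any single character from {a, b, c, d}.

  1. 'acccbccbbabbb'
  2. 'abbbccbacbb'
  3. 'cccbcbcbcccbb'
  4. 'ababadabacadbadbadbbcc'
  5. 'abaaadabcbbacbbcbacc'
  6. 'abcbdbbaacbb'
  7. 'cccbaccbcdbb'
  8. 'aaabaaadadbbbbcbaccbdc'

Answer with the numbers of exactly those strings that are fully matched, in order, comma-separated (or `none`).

4, 5

1 → no match
2 → no match
3 → no match
4 → match
5 → match
6 → no match
7 → no match
8 → no match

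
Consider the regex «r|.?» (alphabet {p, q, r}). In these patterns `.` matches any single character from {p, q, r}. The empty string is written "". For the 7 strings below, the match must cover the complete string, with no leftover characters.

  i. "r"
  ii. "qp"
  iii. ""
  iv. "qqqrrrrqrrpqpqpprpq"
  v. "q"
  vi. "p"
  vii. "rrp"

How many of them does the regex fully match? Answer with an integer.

i → match
ii → no match
iii → match
iv → no match
v → match
vi → match
vii → no match
Total matched: 4

4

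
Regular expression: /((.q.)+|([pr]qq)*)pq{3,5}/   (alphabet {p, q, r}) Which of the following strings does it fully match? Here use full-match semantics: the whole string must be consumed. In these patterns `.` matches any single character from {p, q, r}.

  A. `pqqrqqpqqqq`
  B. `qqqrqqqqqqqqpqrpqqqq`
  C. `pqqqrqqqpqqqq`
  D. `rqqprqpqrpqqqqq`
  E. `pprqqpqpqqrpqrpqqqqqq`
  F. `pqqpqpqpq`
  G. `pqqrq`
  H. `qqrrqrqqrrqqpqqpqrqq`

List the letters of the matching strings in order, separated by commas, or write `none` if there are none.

A. `pqqrqqpqqqq` → match
B → match
C → no match
D → no match
E → no match
F. `pqqpqpqpq` → no match
G. `pqqrq` → no match
H → no match

A, B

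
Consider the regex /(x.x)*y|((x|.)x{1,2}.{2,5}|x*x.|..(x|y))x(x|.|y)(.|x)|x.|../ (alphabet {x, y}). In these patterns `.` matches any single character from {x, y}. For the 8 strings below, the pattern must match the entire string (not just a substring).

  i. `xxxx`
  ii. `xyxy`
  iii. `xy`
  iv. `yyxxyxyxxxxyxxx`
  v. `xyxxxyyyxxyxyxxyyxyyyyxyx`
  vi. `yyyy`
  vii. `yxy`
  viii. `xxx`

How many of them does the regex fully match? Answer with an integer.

i → no match
ii → match
iii → match
iv → no match
v → no match
vi → no match
vii → no match
viii → no match
Total matched: 2

2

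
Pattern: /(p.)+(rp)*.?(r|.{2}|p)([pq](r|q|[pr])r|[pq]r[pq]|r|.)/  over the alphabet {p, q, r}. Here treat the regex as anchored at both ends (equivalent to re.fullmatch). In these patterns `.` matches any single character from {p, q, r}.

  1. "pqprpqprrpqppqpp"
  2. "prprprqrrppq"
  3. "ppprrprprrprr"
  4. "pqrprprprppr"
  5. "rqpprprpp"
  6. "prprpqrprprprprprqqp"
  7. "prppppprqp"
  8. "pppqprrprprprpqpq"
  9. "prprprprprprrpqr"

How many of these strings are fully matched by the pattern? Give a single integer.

1 → no match
2 → no match
3 → match
4 → match
5 → no match — must start with "p"
6 → match
7 → match
8 → match
9 → match
Total matched: 6

6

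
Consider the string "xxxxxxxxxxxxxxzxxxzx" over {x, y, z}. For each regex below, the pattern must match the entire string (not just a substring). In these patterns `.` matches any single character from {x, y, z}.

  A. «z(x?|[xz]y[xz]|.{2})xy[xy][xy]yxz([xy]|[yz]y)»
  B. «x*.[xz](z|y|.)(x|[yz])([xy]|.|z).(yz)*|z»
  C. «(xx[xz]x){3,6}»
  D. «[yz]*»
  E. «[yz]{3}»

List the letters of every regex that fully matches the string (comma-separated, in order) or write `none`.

A → no match — must start with "z"
B → match
C → match
D → no match
E → no match

B, C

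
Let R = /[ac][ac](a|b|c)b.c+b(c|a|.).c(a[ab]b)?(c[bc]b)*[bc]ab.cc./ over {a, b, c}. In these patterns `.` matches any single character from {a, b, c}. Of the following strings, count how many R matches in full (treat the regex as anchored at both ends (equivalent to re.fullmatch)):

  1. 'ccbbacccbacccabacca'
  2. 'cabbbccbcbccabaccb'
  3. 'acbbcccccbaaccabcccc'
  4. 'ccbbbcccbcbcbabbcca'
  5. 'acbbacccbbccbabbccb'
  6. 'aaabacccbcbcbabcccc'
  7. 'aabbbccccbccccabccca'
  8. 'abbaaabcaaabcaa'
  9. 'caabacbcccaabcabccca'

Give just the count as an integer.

8

1 → match
2 → match
3 → match
4 → match
5 → match
6 → match
7 → match
8 → no match
9 → match
Total matched: 8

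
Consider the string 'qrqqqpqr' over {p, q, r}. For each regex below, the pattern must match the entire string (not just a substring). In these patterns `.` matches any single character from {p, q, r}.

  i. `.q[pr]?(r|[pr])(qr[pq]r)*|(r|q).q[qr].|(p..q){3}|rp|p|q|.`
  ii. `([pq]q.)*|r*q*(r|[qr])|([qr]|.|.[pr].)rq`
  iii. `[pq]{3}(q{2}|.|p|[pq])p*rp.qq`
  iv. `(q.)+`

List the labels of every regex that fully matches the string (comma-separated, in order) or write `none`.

iv

i → no match
ii → no match
iii → no match — must end with 'qq'
iv → match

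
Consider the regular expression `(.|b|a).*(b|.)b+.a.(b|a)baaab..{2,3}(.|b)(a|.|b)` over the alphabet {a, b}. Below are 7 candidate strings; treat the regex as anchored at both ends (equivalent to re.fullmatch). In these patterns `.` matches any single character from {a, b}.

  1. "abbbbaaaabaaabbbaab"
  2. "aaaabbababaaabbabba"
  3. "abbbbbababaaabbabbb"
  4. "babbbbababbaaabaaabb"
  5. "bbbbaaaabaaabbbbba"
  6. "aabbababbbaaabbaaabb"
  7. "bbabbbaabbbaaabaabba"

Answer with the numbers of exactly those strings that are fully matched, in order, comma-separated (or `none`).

1 → match
2 → match
3 → match
4 → no match
5 → match
6 → no match
7 → match

1, 2, 3, 5, 7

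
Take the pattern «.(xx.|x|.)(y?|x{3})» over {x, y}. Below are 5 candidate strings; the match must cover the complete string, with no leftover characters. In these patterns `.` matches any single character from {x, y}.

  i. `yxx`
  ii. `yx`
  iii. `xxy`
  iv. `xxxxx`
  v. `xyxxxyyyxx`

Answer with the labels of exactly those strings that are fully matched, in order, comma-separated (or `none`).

ii, iii, iv

i → no match
ii → match
iii → match
iv → match
v → no match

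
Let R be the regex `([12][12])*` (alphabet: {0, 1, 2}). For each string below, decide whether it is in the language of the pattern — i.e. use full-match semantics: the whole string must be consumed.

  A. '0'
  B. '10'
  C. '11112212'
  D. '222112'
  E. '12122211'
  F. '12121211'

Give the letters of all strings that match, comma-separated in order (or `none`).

C, D, E, F

A → no match
B → no match
C → match
D → match
E → match
F → match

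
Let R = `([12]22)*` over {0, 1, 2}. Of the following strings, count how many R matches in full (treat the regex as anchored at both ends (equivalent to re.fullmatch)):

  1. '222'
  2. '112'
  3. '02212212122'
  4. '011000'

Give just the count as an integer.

1 → match
2 → no match
3 → no match
4 → no match
Total matched: 1

1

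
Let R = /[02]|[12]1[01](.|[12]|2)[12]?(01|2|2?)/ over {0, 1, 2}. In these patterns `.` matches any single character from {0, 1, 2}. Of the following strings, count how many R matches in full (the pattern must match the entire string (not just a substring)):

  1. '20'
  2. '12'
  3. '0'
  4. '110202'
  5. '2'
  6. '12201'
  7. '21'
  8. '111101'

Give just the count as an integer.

1 → no match
2 → no match
3 → match
4 → no match
5 → match
6 → no match
7 → no match
8 → match
Total matched: 3

3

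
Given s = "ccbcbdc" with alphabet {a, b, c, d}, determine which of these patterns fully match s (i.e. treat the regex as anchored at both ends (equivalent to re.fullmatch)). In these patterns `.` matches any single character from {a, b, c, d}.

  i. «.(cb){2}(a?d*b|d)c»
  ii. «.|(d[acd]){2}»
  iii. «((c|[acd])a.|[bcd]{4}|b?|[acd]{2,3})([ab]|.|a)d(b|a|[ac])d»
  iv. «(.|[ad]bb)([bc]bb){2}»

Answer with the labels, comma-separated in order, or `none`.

i

i → match
ii → no match
iii → no match — must end with "d"
iv → no match — must end with "bb"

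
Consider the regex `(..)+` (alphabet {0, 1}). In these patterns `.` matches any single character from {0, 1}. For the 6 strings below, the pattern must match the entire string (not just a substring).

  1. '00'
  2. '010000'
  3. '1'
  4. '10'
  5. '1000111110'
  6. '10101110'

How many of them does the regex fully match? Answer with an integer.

5

1 → match
2 → match
3 → no match
4 → match
5 → match
6 → match
Total matched: 5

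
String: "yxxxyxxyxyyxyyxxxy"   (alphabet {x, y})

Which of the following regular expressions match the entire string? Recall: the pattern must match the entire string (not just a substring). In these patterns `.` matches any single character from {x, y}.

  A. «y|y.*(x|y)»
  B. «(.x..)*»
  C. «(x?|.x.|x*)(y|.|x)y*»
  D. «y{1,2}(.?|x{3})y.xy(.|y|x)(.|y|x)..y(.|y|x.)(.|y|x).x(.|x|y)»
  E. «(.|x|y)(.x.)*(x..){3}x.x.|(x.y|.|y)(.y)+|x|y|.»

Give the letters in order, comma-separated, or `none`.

A, D

A → match
B → no match
C → no match
D → match
E → no match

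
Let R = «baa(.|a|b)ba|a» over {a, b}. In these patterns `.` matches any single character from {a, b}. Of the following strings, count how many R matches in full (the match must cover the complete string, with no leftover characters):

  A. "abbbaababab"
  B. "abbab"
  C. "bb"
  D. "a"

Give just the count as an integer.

1

A → no match
B → no match
C → no match
D → match
Total matched: 1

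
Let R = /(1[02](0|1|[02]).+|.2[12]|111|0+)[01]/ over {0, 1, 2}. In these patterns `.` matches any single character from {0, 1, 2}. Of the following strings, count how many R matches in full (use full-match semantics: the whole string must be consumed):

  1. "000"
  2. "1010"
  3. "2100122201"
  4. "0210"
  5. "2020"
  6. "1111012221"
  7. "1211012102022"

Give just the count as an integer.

2

1 → match
2 → no match
3 → no match
4 → match
5 → no match
6 → no match
7 → no match
Total matched: 2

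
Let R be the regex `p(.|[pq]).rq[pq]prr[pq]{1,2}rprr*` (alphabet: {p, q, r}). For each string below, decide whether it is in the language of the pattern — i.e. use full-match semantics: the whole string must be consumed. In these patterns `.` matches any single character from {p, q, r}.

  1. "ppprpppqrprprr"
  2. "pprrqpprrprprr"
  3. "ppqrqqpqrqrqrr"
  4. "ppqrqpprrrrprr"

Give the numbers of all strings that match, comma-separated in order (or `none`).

1 → no match
2 → match
3 → no match
4 → no match

2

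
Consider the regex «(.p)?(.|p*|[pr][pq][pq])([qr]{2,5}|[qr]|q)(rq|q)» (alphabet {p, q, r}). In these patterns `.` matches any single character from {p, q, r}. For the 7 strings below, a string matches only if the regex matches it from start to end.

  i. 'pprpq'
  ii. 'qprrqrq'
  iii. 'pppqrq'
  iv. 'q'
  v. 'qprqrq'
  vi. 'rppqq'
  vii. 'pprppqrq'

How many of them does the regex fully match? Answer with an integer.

i → no match
ii → match
iii → match
iv → no match
v → match
vi → match
vii → match
Total matched: 5

5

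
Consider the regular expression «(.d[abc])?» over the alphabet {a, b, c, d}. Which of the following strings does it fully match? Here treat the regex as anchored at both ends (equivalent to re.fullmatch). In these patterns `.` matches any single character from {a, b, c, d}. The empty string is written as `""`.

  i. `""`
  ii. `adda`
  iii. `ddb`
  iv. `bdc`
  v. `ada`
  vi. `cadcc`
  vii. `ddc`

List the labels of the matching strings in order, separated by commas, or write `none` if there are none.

i → match
ii → no match
iii → match
iv → match
v → match
vi → no match
vii → match

i, iii, iv, v, vii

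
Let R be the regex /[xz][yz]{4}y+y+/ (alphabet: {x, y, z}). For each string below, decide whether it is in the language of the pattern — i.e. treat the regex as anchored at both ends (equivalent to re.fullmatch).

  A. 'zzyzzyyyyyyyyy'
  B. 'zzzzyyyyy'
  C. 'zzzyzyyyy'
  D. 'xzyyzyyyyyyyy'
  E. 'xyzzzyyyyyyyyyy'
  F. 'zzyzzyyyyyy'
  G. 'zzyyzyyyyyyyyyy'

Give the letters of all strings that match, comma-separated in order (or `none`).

A, B, C, D, E, F, G

A → match
B → match
C → match
D → match
E → match
F → match
G → match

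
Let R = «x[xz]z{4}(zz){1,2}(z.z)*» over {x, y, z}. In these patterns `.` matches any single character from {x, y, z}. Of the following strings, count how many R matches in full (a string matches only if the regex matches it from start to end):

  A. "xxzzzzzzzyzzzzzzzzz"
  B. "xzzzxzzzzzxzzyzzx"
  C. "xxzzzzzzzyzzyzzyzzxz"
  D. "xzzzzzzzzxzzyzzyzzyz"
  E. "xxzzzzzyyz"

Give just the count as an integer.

2

A → no match
B → no match
C → match
D → match
E → no match
Total matched: 2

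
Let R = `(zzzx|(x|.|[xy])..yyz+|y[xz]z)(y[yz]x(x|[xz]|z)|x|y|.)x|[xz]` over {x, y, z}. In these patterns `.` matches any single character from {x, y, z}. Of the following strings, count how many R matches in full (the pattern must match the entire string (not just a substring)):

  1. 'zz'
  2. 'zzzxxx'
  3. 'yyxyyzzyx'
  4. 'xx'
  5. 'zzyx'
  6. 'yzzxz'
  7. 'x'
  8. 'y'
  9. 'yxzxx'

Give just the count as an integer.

4

1 → no match
2 → match
3 → match
4 → no match
5 → no match
6 → no match
7 → match
8 → no match
9 → match
Total matched: 4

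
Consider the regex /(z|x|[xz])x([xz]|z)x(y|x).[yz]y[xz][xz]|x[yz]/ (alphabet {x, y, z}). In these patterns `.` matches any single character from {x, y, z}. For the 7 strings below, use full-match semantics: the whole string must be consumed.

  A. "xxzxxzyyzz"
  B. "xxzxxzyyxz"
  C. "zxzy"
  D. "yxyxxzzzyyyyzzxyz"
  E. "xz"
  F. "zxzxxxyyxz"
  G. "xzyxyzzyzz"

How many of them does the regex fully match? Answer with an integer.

A → match
B → match
C → no match
D → no match
E → match
F → match
G → no match
Total matched: 4

4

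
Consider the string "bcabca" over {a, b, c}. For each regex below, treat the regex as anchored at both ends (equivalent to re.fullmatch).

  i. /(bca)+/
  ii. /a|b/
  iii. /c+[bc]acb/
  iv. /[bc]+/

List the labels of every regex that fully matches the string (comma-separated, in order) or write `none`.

i

i → match
ii → no match
iii → no match — must start with "c"
iv → no match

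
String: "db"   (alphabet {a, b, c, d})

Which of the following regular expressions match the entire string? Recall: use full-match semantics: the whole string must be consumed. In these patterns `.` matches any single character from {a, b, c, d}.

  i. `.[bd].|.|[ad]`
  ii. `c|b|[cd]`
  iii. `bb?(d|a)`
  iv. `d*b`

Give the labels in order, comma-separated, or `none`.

iv

i → no match
ii → no match
iii → no match — must start with "b"
iv → match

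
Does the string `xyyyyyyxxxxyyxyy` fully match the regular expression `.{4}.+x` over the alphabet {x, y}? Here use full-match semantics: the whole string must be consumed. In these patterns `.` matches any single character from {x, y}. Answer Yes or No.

No

Every match must end with `x`, but `xyyyyyyxxxxyyxyy` does not.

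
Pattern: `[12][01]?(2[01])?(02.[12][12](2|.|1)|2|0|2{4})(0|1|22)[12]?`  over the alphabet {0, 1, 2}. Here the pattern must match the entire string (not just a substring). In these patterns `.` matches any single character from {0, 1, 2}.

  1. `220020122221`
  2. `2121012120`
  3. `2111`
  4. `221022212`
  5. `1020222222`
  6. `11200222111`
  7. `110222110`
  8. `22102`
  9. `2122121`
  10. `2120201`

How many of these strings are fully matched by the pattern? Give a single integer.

5

1 → match
2 → no match
3 → no match
4 → no match
5 → match
6 → match
7 → match
8 → no match
9 → no match
10 → match
Total matched: 5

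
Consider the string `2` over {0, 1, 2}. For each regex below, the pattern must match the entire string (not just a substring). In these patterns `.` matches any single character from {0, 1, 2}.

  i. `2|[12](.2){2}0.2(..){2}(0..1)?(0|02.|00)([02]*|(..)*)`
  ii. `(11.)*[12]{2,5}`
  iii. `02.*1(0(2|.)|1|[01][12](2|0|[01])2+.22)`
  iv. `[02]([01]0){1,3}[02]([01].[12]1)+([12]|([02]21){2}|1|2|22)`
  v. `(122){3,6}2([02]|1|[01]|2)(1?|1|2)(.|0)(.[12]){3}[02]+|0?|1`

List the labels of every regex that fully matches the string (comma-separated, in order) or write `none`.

i

i → match
ii → no match
iii → no match — must start with `02`
iv → no match
v → no match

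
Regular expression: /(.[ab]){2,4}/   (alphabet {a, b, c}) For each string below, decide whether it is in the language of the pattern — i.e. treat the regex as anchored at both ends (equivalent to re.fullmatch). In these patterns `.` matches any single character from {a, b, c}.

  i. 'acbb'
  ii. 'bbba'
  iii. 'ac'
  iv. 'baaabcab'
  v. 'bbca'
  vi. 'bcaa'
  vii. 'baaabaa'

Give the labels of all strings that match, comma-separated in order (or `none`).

i. 'acbb' → no match
ii. 'bbba' → match
iii. 'ac' → no match
iv. 'baaabcab' → no match
v. 'bbca' → match
vi. 'bcaa' → no match
vii. 'baaabaa' → no match

ii, v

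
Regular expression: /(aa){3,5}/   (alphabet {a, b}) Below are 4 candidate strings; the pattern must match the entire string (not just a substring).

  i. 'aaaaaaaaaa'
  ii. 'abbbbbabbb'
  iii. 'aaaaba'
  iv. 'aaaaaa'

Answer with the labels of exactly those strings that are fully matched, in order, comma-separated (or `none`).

i → match
ii → no match — must start with 'aa'
iii → no match — must end with 'aa'
iv → match

i, iv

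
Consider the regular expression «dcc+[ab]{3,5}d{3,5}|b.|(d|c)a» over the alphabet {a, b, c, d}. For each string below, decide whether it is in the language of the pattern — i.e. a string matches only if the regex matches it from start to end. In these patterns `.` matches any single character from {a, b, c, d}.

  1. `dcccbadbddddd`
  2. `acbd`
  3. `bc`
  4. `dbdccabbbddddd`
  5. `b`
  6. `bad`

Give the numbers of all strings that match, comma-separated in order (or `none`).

1 → no match
2 → no match
3 → match
4 → no match
5 → no match
6 → no match

3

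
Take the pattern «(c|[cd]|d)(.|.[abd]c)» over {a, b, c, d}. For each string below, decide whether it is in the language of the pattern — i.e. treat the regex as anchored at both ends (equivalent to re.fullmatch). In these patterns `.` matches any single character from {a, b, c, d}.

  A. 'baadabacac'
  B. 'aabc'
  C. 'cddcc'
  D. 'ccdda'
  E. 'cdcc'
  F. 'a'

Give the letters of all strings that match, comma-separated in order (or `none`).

none

A → no match
B → no match
C → no match
D → no match
E → no match
F → no match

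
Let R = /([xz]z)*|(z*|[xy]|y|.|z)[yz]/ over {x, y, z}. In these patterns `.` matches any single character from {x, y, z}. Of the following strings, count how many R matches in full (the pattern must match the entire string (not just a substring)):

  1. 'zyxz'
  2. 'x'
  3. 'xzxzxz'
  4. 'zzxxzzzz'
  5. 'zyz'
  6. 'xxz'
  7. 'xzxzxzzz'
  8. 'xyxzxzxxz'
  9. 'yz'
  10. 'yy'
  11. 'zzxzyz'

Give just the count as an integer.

4

1 → no match
2 → no match
3 → match
4 → no match
5 → no match
6 → no match
7 → match
8 → no match
9 → match
10 → match
11 → no match
Total matched: 4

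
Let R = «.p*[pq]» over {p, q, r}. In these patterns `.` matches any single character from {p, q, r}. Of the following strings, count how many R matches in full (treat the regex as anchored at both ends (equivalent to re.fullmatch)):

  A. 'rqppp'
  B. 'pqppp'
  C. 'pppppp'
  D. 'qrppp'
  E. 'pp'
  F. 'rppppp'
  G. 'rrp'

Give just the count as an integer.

3

A → no match
B → no match
C → match
D → no match
E → match
F → match
G → no match
Total matched: 3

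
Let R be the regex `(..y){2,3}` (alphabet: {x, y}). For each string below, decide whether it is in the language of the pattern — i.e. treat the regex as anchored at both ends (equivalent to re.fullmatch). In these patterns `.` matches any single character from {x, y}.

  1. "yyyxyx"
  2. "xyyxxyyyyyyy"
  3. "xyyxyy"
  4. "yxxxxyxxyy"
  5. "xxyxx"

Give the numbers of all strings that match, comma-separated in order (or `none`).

1. "yyyxyx" → no match — must end with "y"
2. "xyyxxyyyyyyy" → no match
3. "xyyxyy" → match
4. "yxxxxyxxyy" → no match
5. "xxyxx" → no match — must end with "y"

3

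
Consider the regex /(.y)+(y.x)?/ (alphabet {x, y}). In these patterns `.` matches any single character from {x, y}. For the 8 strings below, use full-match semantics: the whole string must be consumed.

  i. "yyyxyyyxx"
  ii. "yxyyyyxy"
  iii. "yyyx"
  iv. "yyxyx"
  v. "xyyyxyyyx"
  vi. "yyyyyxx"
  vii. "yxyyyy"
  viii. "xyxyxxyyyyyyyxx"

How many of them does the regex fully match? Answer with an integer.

2

i → no match
ii → no match
iii → no match
iv → no match
v → match
vi → match
vii → no match
viii → no match
Total matched: 2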